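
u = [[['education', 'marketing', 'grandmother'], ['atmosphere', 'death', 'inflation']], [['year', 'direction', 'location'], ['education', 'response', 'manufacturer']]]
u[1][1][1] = 'response'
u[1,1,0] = 'education'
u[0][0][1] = 'marketing'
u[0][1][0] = 'atmosphere'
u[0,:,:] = [['education', 'marketing', 'grandmother'], ['atmosphere', 'death', 'inflation']]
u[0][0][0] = 'education'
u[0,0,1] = 'marketing'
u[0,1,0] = 'atmosphere'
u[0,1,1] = 'death'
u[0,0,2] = 'grandmother'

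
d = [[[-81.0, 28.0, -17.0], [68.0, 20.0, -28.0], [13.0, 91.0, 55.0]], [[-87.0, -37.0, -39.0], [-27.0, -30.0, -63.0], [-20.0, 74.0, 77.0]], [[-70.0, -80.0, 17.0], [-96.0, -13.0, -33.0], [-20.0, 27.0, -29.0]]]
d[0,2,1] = 91.0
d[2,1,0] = -96.0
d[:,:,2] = [[-17.0, -28.0, 55.0], [-39.0, -63.0, 77.0], [17.0, -33.0, -29.0]]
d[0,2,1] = 91.0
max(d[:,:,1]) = 91.0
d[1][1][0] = -27.0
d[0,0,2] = -17.0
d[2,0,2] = 17.0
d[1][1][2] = -63.0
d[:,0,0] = [-81.0, -87.0, -70.0]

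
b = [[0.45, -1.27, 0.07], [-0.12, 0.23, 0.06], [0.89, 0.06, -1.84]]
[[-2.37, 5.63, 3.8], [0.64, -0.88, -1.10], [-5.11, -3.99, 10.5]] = b @ [[-1.5, 3.59, -2.25], [1.45, -2.95, -4.17], [2.1, 3.81, -6.93]]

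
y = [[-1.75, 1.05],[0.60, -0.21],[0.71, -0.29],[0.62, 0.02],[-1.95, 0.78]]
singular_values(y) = [3.13, 0.38]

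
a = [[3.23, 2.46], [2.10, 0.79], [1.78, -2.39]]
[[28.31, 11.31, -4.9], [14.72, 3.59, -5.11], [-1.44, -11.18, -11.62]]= a@[[5.30, -0.04, -3.33], [4.55, 4.65, 2.38]]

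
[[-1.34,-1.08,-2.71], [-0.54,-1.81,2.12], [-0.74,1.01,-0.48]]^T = [[-1.34,  -0.54,  -0.74], [-1.08,  -1.81,  1.01], [-2.71,  2.12,  -0.48]]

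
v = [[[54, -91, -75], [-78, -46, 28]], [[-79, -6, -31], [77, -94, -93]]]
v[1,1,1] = -94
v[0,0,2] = -75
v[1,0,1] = -6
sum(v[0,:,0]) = -24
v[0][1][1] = -46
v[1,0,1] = -6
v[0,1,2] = 28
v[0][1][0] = -78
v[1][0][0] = -79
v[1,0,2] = -31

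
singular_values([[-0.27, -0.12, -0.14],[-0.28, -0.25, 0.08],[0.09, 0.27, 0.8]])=[0.88, 0.44, 0.1]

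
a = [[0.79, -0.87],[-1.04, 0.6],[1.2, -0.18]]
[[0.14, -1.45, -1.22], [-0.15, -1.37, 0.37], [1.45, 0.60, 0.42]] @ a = [[0.15, -0.77],[1.75, -0.76],[1.03, -0.98]]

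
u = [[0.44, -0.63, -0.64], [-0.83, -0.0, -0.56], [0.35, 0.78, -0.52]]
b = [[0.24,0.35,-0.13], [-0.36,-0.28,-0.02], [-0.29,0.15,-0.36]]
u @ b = [[0.52, 0.23, 0.19], [-0.04, -0.37, 0.31], [-0.05, -0.17, 0.13]]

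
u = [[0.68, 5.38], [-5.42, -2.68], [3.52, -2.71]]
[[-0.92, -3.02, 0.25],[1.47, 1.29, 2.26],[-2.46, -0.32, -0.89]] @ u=[[16.62, 2.47], [1.96, -1.67], [-3.07, -9.97]]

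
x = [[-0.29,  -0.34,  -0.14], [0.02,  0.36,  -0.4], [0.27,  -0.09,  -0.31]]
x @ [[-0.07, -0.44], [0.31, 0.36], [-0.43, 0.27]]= [[-0.02, -0.03],[0.28, 0.01],[0.09, -0.23]]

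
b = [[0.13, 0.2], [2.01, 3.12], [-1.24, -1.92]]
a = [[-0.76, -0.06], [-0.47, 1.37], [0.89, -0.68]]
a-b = [[-0.89,-0.26],  [-2.48,-1.75],  [2.13,1.24]]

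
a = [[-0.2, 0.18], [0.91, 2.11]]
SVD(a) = [[0.04, 1.0], [1.00, -0.04]] @ diag([2.299500365712778, 0.2547509923175937]) @ [[0.39,0.92], [-0.92,0.39]]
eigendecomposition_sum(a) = [[-0.26, 0.02], [0.1, -0.01]] + [[0.06,0.16], [0.81,2.12]]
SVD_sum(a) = [[0.03, 0.08], [0.90, 2.11]] + [[-0.23, 0.1],[0.01, -0.00]]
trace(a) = 1.91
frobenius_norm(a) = 2.31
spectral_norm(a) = 2.30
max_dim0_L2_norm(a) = 2.12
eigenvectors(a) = [[-0.93, -0.08], [0.36, -1.00]]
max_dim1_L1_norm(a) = 3.02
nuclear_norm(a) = 2.55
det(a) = -0.59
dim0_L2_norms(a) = [0.93, 2.12]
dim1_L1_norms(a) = [0.38, 3.02]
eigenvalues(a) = [-0.27, 2.18]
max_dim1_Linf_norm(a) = 2.11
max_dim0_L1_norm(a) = 2.29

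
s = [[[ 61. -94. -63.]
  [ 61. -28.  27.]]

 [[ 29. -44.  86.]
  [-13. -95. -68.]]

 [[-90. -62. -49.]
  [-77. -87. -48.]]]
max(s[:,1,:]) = 61.0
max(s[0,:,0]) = 61.0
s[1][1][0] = -13.0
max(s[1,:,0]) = 29.0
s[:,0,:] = [[61.0, -94.0, -63.0], [29.0, -44.0, 86.0], [-90.0, -62.0, -49.0]]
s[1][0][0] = 29.0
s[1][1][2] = -68.0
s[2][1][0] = -77.0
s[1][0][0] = 29.0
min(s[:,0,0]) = -90.0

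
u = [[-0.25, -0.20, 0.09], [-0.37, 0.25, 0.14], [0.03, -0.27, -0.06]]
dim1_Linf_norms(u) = [0.25, 0.37, 0.27]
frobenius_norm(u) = 0.64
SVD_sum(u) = [[-0.09, 0.06, 0.04],[-0.36, 0.25, 0.15],[0.15, -0.10, -0.06]] + [[-0.17, -0.26, 0.04], [-0.00, -0.0, 0.0], [-0.11, -0.17, 0.02]] + [[0.01, -0.00, 0.02], [-0.0, 0.0, -0.01], [-0.01, 0.00, -0.02]]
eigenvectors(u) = [[0.35, -0.82, 0.39],  [-0.75, -0.44, 0.05],  [0.56, -0.37, 0.92]]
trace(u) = -0.06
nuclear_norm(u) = 0.92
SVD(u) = [[-0.22, 0.84, -0.5], [-0.90, 0.01, 0.43], [0.37, 0.54, 0.75]] @ diag([0.5173727868238965, 0.3718622314015312, 0.03230913665124594]) @ [[0.77, -0.54, -0.33],[-0.53, -0.84, 0.12],[-0.34, 0.08, -0.94]]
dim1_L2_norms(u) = [0.33, 0.47, 0.28]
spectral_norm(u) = 0.52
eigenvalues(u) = [0.32, -0.32, -0.06]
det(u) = 0.01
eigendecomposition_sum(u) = [[0.08, -0.13, -0.03], [-0.18, 0.28, 0.06], [0.13, -0.21, -0.05]] + [[-0.36, -0.05, 0.15], [-0.19, -0.03, 0.08], [-0.16, -0.02, 0.07]] + [[0.02, -0.02, -0.04], [0.00, -0.0, -0.00], [0.06, -0.04, -0.08]]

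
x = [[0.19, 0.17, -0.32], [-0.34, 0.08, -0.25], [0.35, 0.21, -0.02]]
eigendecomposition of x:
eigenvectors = [[(0.22-0.48j), 0.22+0.48j, (-0.37+0j)], [0.63+0.00j, 0.63-0.00j, 0.85+0.00j], [(-0.27-0.51j), (-0.27+0.51j), (0.37+0j)]]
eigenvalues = [(0.07+0.46j), (0.07-0.46j), (0.12+0j)]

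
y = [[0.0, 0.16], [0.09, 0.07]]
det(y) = -0.01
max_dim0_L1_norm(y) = 0.23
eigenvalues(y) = [-0.09, 0.16]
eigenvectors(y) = [[-0.87,  -0.71],[0.49,  -0.71]]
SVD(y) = [[-0.86,  -0.5], [-0.5,  0.86]] @ diag([0.17930502454053, 0.08031007517441335]) @ [[-0.25, -0.97], [0.97, -0.25]]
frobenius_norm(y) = 0.20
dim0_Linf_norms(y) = [0.09, 0.16]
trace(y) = 0.07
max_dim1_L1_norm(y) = 0.16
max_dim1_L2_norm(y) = 0.16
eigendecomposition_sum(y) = [[-0.06, 0.06], [0.03, -0.03]] + [[0.06, 0.1], [0.06, 0.10]]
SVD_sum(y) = [[0.04, 0.15], [0.02, 0.09]] + [[-0.04, 0.01], [0.07, -0.02]]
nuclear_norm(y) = 0.26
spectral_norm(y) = 0.18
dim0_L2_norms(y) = [0.09, 0.17]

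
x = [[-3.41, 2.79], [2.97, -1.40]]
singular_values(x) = [5.46, 0.64]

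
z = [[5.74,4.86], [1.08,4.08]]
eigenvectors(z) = [[0.95, -0.83], [0.31, 0.56]]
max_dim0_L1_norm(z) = 8.94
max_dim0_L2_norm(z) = 6.35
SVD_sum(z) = [[5.02, 5.52], [2.52, 2.77]] + [[0.72, -0.66], [-1.44, 1.31]]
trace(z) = 9.82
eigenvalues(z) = [7.35, 2.47]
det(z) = 18.17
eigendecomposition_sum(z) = [[4.92, 7.33], [1.63, 2.42]] + [[0.82, -2.47], [-0.55, 1.66]]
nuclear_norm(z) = 10.52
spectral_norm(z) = 8.34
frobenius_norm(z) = 8.62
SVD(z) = [[-0.89,  -0.45], [-0.45,  0.89]] @ diag([8.34499394392967, 2.177401220670453]) @ [[-0.67,-0.74], [-0.74,0.67]]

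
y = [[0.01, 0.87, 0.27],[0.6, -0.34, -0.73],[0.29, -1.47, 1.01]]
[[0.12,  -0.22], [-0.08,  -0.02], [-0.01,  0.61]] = y@ [[0.07, -0.00], [0.1, -0.3], [0.12, 0.17]]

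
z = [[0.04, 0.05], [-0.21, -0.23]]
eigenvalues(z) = [-0.01, -0.18]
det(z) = 0.00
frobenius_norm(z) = 0.32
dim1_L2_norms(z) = [0.06, 0.31]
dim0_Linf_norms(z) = [0.21, 0.23]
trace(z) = -0.19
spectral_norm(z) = 0.32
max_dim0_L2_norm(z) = 0.24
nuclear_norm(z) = 0.32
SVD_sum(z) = [[0.04, 0.05], [-0.21, -0.23]] + [[-0.00, 0.00], [-0.00, 0.0]]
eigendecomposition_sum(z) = [[-0.01, -0.00], [0.01, 0.0]] + [[0.05, 0.05], [-0.22, -0.23]]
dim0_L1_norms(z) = [0.25, 0.28]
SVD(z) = [[-0.20, 0.98], [0.98, 0.20]] @ diag([0.3179359701457984, 0.004088873616294024]) @ [[-0.67, -0.74], [-0.74, 0.67]]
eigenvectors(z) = [[0.73, -0.22], [-0.69, 0.98]]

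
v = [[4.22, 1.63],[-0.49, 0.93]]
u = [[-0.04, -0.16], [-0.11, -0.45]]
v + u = [[4.18, 1.47], [-0.6, 0.48]]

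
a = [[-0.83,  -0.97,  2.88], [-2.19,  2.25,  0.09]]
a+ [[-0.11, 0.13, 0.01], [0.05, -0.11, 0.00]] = [[-0.94, -0.84, 2.89], [-2.14, 2.14, 0.09]]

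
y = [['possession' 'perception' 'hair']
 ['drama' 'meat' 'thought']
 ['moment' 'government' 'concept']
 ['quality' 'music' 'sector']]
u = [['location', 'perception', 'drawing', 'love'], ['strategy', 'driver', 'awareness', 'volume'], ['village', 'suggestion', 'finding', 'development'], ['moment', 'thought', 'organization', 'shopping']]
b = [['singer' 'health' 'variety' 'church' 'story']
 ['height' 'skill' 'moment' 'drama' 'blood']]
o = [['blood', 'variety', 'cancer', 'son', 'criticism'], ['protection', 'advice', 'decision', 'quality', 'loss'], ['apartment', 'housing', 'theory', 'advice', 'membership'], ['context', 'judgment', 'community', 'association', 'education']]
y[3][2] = 'sector'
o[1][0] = 'protection'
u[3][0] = 'moment'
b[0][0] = 'singer'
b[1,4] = 'blood'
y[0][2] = 'hair'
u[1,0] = 'strategy'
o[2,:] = ['apartment', 'housing', 'theory', 'advice', 'membership']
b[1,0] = 'height'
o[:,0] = ['blood', 'protection', 'apartment', 'context']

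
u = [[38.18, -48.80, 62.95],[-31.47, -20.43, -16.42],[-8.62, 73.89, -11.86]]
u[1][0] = -31.47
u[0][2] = 62.95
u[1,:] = [-31.47, -20.43, -16.42]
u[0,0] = 38.18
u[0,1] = -48.8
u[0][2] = 62.95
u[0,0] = 38.18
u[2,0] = -8.62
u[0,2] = 62.95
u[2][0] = -8.62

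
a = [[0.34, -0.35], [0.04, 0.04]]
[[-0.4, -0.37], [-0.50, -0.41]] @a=[[-0.15, 0.13], [-0.19, 0.16]]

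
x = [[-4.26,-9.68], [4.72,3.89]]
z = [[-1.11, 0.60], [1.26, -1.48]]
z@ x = [[7.56,  13.08],  [-12.35,  -17.95]]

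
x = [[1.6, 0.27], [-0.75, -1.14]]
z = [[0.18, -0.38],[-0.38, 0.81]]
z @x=[[0.57, 0.48], [-1.22, -1.03]]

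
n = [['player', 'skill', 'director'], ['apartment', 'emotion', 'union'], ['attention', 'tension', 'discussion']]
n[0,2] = 'director'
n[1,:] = ['apartment', 'emotion', 'union']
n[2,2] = 'discussion'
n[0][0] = 'player'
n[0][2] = 'director'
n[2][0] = 'attention'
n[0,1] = 'skill'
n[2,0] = 'attention'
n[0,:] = ['player', 'skill', 'director']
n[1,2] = 'union'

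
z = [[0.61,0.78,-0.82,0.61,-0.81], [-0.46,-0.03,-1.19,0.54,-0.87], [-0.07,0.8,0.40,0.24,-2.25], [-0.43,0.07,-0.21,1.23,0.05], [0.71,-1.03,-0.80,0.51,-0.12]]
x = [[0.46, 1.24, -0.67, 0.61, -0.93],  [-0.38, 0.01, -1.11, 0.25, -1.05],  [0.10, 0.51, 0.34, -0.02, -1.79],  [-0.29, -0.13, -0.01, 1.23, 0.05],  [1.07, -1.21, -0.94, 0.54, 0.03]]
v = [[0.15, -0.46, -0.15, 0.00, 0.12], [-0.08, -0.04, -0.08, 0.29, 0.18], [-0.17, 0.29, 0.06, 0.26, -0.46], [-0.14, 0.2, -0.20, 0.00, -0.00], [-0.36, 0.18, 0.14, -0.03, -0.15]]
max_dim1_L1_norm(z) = 3.76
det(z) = -5.82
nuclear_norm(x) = 8.03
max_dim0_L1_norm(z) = 4.1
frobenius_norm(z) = 3.94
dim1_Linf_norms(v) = [0.46, 0.29, 0.46, 0.2, 0.36]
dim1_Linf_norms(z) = [0.82, 1.19, 2.25, 1.23, 1.03]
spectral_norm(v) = 0.85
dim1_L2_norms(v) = [0.52, 0.36, 0.63, 0.32, 0.45]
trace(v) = 0.02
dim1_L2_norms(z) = [1.64, 1.64, 2.43, 1.32, 1.57]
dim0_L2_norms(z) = [1.13, 1.52, 1.71, 1.58, 2.55]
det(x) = -7.30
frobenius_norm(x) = 3.87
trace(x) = 2.07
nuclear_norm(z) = 7.94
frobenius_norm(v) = 1.05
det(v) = 0.01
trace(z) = 2.09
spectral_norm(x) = 2.61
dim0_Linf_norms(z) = [0.71, 1.03, 1.19, 1.23, 2.25]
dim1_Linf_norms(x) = [1.24, 1.11, 1.79, 1.23, 1.21]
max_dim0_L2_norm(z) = 2.55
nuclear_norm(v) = 2.05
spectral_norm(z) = 2.85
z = x + v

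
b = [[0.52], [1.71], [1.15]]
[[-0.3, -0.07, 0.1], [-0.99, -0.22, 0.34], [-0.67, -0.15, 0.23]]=b@[[-0.58, -0.13, 0.20]]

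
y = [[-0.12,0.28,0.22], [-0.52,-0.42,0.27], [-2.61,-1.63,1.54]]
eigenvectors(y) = [[0.29-0.15j, (0.29+0.15j), 0.62+0.00j], [0.12+0.04j, 0.12-0.04j, (-0.31+0j)], [0.93+0.00j, 0.93-0.00j, (0.72+0j)]]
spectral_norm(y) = 3.51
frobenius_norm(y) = 3.54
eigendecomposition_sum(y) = [[-0.06+0.88j, 0.13+0.88j, (0.11-0.38j)], [-0.26+0.22j, -0.21+0.28j, 0.13-0.07j], [(-1.31+2.12j), -0.82+2.37j, (0.77-0.8j)]] + [[(-0.06-0.88j), 0.13-0.88j, (0.11+0.38j)],[-0.26-0.22j, (-0.21-0.28j), 0.13+0.07j],[(-1.31-2.12j), (-0.82-2.37j), 0.77+0.80j]] + [[-0j, 0.02-0.00j, -0.00+0.00j], [(-0+0j), (-0.01+0j), -0j], [0.00-0.00j, (0.02-0j), -0.00+0.00j]]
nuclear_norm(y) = 3.90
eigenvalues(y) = [(0.5+0.36j), (0.5-0.36j), (-0.01+0j)]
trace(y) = 1.00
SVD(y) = [[-0.02,0.97,-0.25], [-0.2,-0.25,-0.95], [-0.98,0.04,0.20]] @ diag([3.5148427139810283, 0.3838955828159537, 0.0022084992367691885]) @ [[0.76, 0.48, -0.45], [-0.21, 0.82, 0.52], [-0.62, 0.30, -0.73]]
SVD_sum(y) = [[-0.04, -0.03, 0.02],  [-0.54, -0.34, 0.32],  [-2.61, -1.64, 1.53]] + [[-0.08,0.31,0.19], [0.02,-0.08,-0.05], [-0.0,0.01,0.01]] + [[0.00, -0.00, 0.0],[0.00, -0.00, 0.0],[-0.0, 0.0, -0.00]]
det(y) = -0.00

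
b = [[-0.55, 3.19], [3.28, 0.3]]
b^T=[[-0.55, 3.28],[3.19, 0.30]]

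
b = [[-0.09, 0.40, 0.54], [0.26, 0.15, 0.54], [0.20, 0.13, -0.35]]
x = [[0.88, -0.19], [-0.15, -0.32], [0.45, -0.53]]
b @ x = [[0.10, -0.40], [0.45, -0.38], [-0.0, 0.11]]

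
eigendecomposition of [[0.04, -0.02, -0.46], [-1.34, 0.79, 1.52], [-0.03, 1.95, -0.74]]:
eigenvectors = [[-0.14, 0.79, 0.23], [0.81, 0.14, -0.42], [0.57, 0.59, 0.88]]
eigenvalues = [2.07, -0.31, -1.67]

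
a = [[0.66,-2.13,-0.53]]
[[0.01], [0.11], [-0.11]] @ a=[[0.01, -0.02, -0.01], [0.07, -0.23, -0.06], [-0.07, 0.23, 0.06]]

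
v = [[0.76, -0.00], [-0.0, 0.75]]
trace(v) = 1.51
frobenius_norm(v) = 1.07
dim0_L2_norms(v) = [0.76, 0.75]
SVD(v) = [[1.0, 0.0],  [0.00, 1.00]] @ diag([0.76, 0.75]) @ [[1.00, 0.0],[0.0, 1.0]]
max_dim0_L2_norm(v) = 0.76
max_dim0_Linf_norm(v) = 0.76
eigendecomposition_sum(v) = [[0.76, 0.0], [0.00, 0.0]] + [[0.00, 0.00],[0.00, 0.75]]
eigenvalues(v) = [0.76, 0.75]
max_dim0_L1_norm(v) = 0.76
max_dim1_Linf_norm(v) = 0.76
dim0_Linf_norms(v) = [0.76, 0.75]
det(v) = 0.57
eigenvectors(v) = [[1.0, 0.0], [0.0, 1.0]]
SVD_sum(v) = [[0.76, 0.0], [0.00, 0.0]] + [[0.00, 0.00], [0.00, 0.75]]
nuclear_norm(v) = 1.51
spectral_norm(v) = 0.76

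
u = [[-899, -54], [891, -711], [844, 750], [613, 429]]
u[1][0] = 891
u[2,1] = 750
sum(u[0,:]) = -953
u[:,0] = [-899, 891, 844, 613]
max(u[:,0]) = 891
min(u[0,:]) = -899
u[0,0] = -899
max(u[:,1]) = 750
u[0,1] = -54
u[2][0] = 844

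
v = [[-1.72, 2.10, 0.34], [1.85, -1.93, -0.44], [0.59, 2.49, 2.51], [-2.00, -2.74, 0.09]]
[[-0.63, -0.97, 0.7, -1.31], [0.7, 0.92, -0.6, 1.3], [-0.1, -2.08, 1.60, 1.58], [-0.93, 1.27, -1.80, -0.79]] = v@[[0.39, -0.05, 0.22, 0.67], [0.05, -0.44, 0.50, -0.18], [-0.18, -0.38, 0.09, 0.65]]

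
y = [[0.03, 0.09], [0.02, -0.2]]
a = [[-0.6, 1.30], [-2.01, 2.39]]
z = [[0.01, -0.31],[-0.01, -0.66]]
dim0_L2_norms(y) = [0.04, 0.22]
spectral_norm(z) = 0.73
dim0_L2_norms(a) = [2.1, 2.72]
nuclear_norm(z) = 0.74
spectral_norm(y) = 0.22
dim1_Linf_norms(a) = [1.3, 2.39]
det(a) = 1.18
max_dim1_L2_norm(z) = 0.66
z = a @ y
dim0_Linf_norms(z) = [0.01, 0.66]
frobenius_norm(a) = 3.44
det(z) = -0.01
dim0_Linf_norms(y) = [0.03, 0.2]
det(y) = -0.01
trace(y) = -0.17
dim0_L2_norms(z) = [0.01, 0.73]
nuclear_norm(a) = 3.76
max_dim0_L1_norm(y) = 0.29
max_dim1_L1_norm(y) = 0.22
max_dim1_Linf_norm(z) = 0.66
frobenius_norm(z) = 0.73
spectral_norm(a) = 3.42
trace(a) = 1.79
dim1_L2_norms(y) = [0.09, 0.2]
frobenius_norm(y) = 0.22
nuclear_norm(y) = 0.25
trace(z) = -0.65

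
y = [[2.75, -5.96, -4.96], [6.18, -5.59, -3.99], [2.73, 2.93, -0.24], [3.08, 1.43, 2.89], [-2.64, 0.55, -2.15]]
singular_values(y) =[12.19, 6.56, 3.05]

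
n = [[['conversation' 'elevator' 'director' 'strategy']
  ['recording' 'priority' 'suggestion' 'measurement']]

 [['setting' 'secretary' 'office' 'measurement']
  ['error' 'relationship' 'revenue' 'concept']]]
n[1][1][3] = 'concept'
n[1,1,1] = 'relationship'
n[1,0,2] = 'office'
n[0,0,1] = 'elevator'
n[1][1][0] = 'error'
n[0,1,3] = 'measurement'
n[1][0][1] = 'secretary'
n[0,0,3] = 'strategy'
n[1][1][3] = 'concept'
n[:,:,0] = [['conversation', 'recording'], ['setting', 'error']]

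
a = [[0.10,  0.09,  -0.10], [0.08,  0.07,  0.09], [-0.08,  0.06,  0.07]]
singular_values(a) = [0.18, 0.15, 0.08]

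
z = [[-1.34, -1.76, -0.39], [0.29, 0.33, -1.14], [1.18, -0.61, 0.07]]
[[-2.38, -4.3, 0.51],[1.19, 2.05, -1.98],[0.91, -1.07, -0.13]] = z @ [[1.13, 0.38, -0.38],[0.62, 2.38, -0.34],[-0.58, -1.01, 1.54]]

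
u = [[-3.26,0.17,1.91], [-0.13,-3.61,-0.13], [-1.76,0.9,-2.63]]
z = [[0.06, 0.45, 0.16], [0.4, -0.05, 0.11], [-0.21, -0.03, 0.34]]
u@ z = [[-0.53, -1.53, 0.15], [-1.42, 0.13, -0.46], [0.81, -0.76, -1.08]]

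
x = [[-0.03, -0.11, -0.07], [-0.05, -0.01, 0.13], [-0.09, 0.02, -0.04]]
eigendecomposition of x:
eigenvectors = [[(-0.64+0j), -0.14-0.54j, (-0.14+0.54j)], [(0.64+0j), -0.59+0.00j, -0.59-0.00j], [0.42+0.00j, 0.37-0.45j, 0.37+0.45j]]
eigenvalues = [(0.13+0j), (-0.1+0.05j), (-0.1-0.05j)]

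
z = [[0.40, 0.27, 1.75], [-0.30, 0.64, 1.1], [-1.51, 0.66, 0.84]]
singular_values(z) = [2.46, 1.52, 0.24]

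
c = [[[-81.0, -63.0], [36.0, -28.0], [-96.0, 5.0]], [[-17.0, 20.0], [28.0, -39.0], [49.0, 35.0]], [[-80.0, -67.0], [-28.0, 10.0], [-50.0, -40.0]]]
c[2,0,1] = -67.0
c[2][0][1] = -67.0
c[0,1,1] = -28.0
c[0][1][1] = -28.0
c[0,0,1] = -63.0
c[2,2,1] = -40.0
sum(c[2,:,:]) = -255.0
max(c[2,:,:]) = 10.0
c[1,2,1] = 35.0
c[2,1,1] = 10.0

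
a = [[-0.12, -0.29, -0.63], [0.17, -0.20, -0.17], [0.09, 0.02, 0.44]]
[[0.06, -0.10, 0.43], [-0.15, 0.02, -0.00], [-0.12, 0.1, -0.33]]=a @ [[-0.58, 0.13, -0.48], [0.4, -0.14, 0.18], [-0.17, 0.2, -0.67]]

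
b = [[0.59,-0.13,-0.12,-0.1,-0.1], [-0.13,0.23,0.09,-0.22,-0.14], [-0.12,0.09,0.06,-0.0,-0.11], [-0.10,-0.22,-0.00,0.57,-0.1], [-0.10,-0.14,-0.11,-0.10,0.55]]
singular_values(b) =[0.7, 0.67, 0.63, 0.0, 0.0]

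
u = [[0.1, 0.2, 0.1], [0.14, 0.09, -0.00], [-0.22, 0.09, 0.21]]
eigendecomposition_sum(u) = [[(-0.01-0j), (0.01+0j), 0j], [0.01+0.00j, (-0.01-0j), (-0-0j)], [(-0.01-0j), (0.01+0j), 0.00+0.00j]] + [[(0.05+0.04j), (0.1-0.05j), (0.05-0.07j)], [0.07+0.00j, 0.05-0.09j, 0.00-0.08j], [-0.11+0.08j, 0.04+0.21j, 0.10+0.13j]] + [[0.05-0.04j, 0.10+0.05j, 0.05+0.07j], [0.07-0.00j, (0.05+0.09j), 0.08j], [(-0.11-0.08j), 0.04-0.21j, (0.1-0.13j)]]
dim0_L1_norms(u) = [0.46, 0.38, 0.31]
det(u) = -0.00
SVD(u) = [[0.21, -0.83, 0.51],[-0.18, -0.55, -0.82],[0.96, 0.08, -0.27]] @ diag([0.3297677190952327, 0.28193647868272814, 0.008066810442254957]) @ [[-0.65, 0.34, 0.68], [-0.63, -0.74, -0.24], [-0.42, 0.58, -0.70]]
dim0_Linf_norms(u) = [0.22, 0.2, 0.21]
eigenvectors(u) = [[-0.45+0.00j,(0.12+0.4j),(0.12-0.4j)], [(0.59+0j),(0.32+0.26j),0.32-0.26j], [-0.67+0.00j,-0.81+0.00j,-0.81-0.00j]]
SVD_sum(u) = [[-0.05, 0.02, 0.05], [0.04, -0.02, -0.04], [-0.21, 0.11, 0.21]] + [[0.15, 0.17, 0.06], [0.1, 0.11, 0.04], [-0.01, -0.02, -0.01]] + [[-0.00, 0.00, -0.0],[0.0, -0.00, 0.00],[0.0, -0.0, 0.00]]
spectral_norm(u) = 0.33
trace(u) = 0.40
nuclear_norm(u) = 0.62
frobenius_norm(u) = 0.43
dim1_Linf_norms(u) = [0.2, 0.14, 0.22]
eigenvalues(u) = [(-0.02+0j), (0.21+0.08j), (0.21-0.08j)]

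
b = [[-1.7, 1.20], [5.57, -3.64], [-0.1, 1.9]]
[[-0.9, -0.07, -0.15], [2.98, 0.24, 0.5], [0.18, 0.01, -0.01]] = b @ [[0.62, 0.05, 0.09], [0.13, 0.01, 0.00]]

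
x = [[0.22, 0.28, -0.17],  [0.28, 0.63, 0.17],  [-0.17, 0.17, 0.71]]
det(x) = 0.002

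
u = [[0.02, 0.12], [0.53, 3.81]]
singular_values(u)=[3.85, 0.0]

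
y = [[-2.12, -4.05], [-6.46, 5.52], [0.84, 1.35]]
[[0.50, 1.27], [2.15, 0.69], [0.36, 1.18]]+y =[[-1.62, -2.78], [-4.31, 6.21], [1.2, 2.53]]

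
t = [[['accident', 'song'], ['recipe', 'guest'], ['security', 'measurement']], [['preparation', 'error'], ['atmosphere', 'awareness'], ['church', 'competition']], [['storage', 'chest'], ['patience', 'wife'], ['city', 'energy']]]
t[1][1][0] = 'atmosphere'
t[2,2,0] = 'city'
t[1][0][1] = 'error'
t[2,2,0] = 'city'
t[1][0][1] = 'error'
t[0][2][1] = 'measurement'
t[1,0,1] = 'error'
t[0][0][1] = 'song'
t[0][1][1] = 'guest'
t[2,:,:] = [['storage', 'chest'], ['patience', 'wife'], ['city', 'energy']]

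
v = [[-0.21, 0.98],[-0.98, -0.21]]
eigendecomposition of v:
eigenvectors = [[-0.71j, 0.00+0.71j], [0.71+0.00j, 0.71-0.00j]]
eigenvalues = [(-0.21+0.98j), (-0.21-0.98j)]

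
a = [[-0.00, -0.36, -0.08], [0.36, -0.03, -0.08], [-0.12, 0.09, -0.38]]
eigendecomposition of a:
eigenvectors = [[0.05+0.68j, (0.05-0.68j), 0.20+0.00j], [(0.71+0j), 0.71-0.00j, (0.01+0j)], [(-0.03-0.19j), -0.03+0.19j, (0.98+0j)]]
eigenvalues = [(-0+0.37j), (-0-0.37j), (-0.4+0j)]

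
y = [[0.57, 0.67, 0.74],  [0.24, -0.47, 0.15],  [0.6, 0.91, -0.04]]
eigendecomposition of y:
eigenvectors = [[-0.83, -0.51, -0.39],[-0.17, -0.11, -0.28],[-0.53, 0.85, 0.88]]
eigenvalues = [1.18, -0.52, -0.6]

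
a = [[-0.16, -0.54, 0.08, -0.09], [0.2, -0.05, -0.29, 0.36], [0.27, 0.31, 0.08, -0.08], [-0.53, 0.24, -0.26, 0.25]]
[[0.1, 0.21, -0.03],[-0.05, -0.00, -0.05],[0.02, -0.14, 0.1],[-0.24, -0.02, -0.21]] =a @ [[0.21,-0.11,0.26], [-0.19,-0.35,0.02], [0.14,-0.15,0.21], [-0.18,-0.12,-0.1]]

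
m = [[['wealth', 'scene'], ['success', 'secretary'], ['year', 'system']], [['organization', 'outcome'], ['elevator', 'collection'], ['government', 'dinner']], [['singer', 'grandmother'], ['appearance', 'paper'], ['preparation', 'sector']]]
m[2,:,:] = [['singer', 'grandmother'], ['appearance', 'paper'], ['preparation', 'sector']]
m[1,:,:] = [['organization', 'outcome'], ['elevator', 'collection'], ['government', 'dinner']]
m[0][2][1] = 'system'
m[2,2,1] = 'sector'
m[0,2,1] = 'system'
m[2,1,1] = 'paper'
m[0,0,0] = 'wealth'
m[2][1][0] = 'appearance'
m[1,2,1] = 'dinner'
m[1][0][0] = 'organization'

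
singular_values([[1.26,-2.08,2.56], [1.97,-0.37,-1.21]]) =[3.53, 2.34]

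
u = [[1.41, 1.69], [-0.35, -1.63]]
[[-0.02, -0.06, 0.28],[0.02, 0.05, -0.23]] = u@[[-0.0, -0.01, 0.04], [-0.01, -0.03, 0.13]]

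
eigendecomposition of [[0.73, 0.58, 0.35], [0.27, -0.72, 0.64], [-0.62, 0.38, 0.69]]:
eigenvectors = [[(-0.69+0j), (-0.69-0j), -0.25+0.00j], [(-0.17-0.22j), (-0.17+0.22j), 0.92+0.00j], [0.05-0.67j, 0.05+0.67j, -0.30+0.00j]]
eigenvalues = [(0.85+0.53j), (0.85-0.53j), (-1+0j)]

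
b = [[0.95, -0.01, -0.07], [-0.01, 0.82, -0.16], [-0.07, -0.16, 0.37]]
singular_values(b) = [0.96, 0.87, 0.31]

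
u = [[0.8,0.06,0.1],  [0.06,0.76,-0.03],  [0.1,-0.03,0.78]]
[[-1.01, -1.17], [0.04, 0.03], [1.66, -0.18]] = u@ [[-1.57, -1.47], [0.27, 0.15], [2.34, -0.04]]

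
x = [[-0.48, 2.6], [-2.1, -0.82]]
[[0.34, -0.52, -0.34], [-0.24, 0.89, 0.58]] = x @ [[0.06, -0.32, -0.21], [0.14, -0.26, -0.17]]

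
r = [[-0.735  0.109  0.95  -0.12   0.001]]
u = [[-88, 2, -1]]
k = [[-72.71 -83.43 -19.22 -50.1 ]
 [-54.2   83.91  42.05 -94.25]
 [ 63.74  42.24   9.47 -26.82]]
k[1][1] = 83.91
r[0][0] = -0.735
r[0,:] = [-0.735, 0.109, 0.95, -0.12, 0.001]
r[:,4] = [0.001]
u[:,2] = [-1]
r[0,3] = -0.12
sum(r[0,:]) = 0.20499999999999996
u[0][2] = -1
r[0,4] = 0.001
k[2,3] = -26.82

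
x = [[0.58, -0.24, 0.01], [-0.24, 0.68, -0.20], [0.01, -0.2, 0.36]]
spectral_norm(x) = 0.92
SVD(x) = [[-0.55, -0.76, 0.34], [0.78, -0.34, 0.53], [-0.29, 0.56, 0.78]] @ diag([0.9236563352810693, 0.4669399353965386, 0.22940372932239195]) @ [[-0.55, 0.78, -0.29], [-0.76, -0.34, 0.56], [0.34, 0.53, 0.78]]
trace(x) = 1.62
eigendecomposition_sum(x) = [[0.28, -0.4, 0.15], [-0.4, 0.56, -0.21], [0.15, -0.21, 0.08]] + [[0.27,0.12,-0.2],[0.12,0.05,-0.09],[-0.20,-0.09,0.14]] + [[0.03,  0.04,  0.06], [0.04,  0.06,  0.09], [0.06,  0.09,  0.14]]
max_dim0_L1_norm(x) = 1.12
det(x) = 0.10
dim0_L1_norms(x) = [0.83, 1.12, 0.57]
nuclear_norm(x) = 1.62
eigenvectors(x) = [[-0.55,0.76,0.34],[0.78,0.34,0.53],[-0.29,-0.56,0.78]]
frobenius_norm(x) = 1.06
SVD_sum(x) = [[0.28, -0.4, 0.15], [-0.40, 0.56, -0.21], [0.15, -0.21, 0.08]] + [[0.27, 0.12, -0.20], [0.12, 0.05, -0.09], [-0.2, -0.09, 0.14]] + [[0.03,0.04,0.06], [0.04,0.06,0.09], [0.06,0.09,0.14]]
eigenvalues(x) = [0.92, 0.47, 0.23]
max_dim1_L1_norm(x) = 1.12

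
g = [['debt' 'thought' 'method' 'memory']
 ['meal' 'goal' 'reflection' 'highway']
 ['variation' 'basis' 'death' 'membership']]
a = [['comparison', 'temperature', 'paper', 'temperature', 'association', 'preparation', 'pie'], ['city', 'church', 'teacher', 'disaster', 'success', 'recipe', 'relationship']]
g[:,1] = ['thought', 'goal', 'basis']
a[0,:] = ['comparison', 'temperature', 'paper', 'temperature', 'association', 'preparation', 'pie']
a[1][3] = 'disaster'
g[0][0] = 'debt'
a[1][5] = 'recipe'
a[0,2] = 'paper'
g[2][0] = 'variation'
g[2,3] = 'membership'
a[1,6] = 'relationship'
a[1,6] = 'relationship'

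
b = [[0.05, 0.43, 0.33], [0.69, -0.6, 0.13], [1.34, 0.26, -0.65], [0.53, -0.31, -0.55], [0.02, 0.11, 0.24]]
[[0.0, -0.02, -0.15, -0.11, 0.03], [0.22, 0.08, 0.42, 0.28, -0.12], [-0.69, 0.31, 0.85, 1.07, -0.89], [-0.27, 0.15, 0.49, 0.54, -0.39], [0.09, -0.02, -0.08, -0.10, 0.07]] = b@[[-0.15,0.16,0.52,0.55,-0.42], [-0.42,0.03,-0.17,0.06,-0.20], [0.58,-0.13,-0.3,-0.49,0.42]]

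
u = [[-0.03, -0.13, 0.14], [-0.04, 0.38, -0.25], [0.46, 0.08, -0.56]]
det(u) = -0.001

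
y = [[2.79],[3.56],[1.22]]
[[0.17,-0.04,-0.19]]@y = [[0.1]]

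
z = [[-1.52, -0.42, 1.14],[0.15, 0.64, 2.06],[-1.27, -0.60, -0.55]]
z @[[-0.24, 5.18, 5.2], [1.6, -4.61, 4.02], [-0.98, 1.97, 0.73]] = [[-1.42, -3.69, -8.76], [-1.03, 1.88, 4.86], [-0.12, -4.9, -9.42]]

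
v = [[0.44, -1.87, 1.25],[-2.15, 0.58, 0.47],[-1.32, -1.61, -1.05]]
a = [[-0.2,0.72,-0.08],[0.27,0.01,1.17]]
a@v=[[-1.53, 0.92, 0.17],[-1.45, -2.38, -0.89]]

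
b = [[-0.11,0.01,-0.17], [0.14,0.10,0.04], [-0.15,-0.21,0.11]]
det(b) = 0.000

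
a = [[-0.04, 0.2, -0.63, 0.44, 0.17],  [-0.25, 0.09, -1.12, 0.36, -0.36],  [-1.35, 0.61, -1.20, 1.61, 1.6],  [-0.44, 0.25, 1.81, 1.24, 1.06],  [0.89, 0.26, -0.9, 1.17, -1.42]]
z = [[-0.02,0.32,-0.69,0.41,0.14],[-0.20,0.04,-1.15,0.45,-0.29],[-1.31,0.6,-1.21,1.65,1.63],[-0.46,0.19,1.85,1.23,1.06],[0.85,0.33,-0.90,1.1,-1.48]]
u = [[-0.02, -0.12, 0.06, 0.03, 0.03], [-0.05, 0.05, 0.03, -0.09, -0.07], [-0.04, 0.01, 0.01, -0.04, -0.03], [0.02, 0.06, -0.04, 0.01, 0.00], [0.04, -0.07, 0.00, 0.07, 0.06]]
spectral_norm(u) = 0.21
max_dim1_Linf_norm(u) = 0.12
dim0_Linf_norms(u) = [0.05, 0.12, 0.06, 0.09, 0.07]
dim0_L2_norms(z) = [1.64, 0.78, 2.74, 2.41, 2.46]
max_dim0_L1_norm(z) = 5.8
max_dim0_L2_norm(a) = 2.68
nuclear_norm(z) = 8.33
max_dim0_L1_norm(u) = 0.31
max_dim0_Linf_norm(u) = 0.12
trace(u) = 0.11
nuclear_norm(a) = 8.25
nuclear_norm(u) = 0.37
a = u + z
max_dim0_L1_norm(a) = 5.66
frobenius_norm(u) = 0.25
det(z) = -0.02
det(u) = 0.00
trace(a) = -1.33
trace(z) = -1.44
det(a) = -0.02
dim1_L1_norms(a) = [1.48, 2.18, 6.37, 4.8, 4.64]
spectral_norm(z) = 3.28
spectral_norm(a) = 3.25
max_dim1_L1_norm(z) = 6.4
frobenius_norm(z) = 4.76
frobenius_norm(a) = 4.72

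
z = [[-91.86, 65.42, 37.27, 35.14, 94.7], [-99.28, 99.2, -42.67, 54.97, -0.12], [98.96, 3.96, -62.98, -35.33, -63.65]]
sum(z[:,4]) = 30.93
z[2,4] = -63.65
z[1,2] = -42.67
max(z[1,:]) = 99.2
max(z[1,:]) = 99.2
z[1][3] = 54.97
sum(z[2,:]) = -59.040000000000006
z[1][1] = 99.2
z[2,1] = 3.96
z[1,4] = -0.12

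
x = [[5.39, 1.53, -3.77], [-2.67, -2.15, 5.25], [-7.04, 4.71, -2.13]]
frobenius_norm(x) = 12.70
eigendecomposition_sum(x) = [[5.73,  -0.15,  -2.18], [-4.56,  0.12,  1.73], [-6.02,  0.15,  2.29]] + [[0.24, 0.21, 0.07],[0.74, 0.66, 0.21],[0.57, 0.51, 0.16]] + [[-0.58, 1.47, -1.66], [1.15, -2.92, 3.31], [-1.59, 4.05, -4.58]]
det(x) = -69.37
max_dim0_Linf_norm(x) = 7.04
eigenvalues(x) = [8.13, 1.06, -8.08]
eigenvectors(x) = [[-0.60, 0.24, 0.28], [0.48, 0.77, -0.56], [0.64, 0.59, 0.78]]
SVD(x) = [[-0.61, 0.39, 0.69], [0.38, -0.62, 0.69], [0.70, 0.68, 0.23]] @ diag([9.738539195251251, 8.09873704485633, 0.8796093569459679]) @ [[-0.94,0.16,0.29], [-0.13,0.63,-0.76], [0.3,0.76,0.58]]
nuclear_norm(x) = 18.72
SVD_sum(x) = [[5.61, -0.93, -1.72],[-3.50, 0.58, 1.07],[-6.39, 1.06, 1.96]] + [[-0.4, 2.0, -2.4], [0.64, -3.19, 3.83], [-0.71, 3.5, -4.20]] + [[0.18, 0.46, 0.35],[0.18, 0.46, 0.35],[0.06, 0.15, 0.12]]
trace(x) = 1.11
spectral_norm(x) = 9.74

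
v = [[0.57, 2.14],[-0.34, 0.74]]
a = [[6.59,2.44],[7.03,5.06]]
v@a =[[18.8, 12.22],  [2.96, 2.91]]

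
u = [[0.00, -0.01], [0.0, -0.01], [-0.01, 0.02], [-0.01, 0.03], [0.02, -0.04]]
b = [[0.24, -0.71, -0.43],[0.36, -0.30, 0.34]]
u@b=[[-0.00, 0.00, -0.0], [-0.0, 0.0, -0.0], [0.0, 0.00, 0.01], [0.01, -0.0, 0.01], [-0.01, -0.0, -0.02]]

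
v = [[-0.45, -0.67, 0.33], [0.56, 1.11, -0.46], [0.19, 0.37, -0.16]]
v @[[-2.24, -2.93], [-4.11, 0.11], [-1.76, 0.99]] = [[3.18, 1.57],[-5.01, -1.97],[-1.66, -0.67]]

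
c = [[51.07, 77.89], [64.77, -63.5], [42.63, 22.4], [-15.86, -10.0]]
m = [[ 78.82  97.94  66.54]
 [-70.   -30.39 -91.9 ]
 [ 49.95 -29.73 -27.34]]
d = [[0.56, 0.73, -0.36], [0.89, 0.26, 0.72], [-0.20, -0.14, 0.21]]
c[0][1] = 77.89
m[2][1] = -29.73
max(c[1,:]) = 64.77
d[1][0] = 0.893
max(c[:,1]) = 77.89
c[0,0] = 51.07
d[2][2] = 0.207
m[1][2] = -91.9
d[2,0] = -0.205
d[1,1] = 0.256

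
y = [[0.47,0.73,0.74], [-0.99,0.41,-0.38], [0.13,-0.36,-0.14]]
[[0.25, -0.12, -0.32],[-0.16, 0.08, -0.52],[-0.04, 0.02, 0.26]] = y @ [[-0.10, 0.01, 0.18], [-0.14, 0.03, -0.70], [0.54, -0.20, 0.14]]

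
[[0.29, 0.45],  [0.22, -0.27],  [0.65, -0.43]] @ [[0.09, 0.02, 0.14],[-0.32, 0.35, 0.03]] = [[-0.12, 0.16, 0.05], [0.11, -0.09, 0.02], [0.2, -0.14, 0.08]]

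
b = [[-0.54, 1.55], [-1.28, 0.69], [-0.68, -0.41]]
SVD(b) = [[-0.76, 0.49], [-0.65, -0.51], [-0.05, -0.71]] @ diag([2.0488069467153642, 1.1142217441294464]) @ [[0.62, -0.78], [0.78, 0.62]]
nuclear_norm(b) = 3.16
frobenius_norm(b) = 2.33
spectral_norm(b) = 2.05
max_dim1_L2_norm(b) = 1.64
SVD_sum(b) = [[-0.97, 1.21], [-0.83, 1.05], [-0.06, 0.08]] + [[0.43, 0.34], [-0.45, -0.36], [-0.62, -0.49]]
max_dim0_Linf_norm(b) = 1.55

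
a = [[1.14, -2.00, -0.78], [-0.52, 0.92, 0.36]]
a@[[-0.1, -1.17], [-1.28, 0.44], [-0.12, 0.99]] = [[2.54, -2.99], [-1.17, 1.37]]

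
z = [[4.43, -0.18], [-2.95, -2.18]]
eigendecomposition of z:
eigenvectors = [[0.91, 0.03], [-0.40, 1.00]]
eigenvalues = [4.51, -2.26]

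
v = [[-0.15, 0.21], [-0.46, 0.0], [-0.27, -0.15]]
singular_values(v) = [0.55, 0.26]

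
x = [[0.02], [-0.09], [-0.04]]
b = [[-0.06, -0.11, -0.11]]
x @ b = [[-0.00, -0.00, -0.0],[0.01, 0.01, 0.01],[0.00, 0.00, 0.0]]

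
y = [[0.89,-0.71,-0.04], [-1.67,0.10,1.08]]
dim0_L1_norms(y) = [2.56, 0.81, 1.12]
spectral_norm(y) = 2.17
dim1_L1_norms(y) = [1.64, 2.85]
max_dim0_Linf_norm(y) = 1.67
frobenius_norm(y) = 2.29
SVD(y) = [[-0.42,0.91], [0.91,0.42]] @ diag([2.1713899007428634, 0.7403822654223288]) @ [[-0.87, 0.18, 0.46],[0.13, -0.81, 0.57]]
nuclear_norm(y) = 2.91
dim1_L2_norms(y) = [1.14, 1.99]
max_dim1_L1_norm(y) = 2.85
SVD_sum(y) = [[0.80, -0.17, -0.42], [-1.71, 0.35, 0.9]] + [[0.09,-0.54,0.38], [0.04,-0.25,0.18]]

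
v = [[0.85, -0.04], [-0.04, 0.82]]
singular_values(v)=[0.88, 0.79]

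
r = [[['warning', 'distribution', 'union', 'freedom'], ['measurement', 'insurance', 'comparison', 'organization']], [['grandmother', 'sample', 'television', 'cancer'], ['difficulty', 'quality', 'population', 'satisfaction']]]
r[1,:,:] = [['grandmother', 'sample', 'television', 'cancer'], ['difficulty', 'quality', 'population', 'satisfaction']]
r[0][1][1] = 'insurance'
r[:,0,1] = ['distribution', 'sample']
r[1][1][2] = 'population'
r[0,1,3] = 'organization'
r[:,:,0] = [['warning', 'measurement'], ['grandmother', 'difficulty']]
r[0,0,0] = 'warning'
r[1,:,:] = [['grandmother', 'sample', 'television', 'cancer'], ['difficulty', 'quality', 'population', 'satisfaction']]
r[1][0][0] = 'grandmother'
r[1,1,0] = 'difficulty'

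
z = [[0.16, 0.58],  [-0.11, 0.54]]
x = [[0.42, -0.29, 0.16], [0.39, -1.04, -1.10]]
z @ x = [[0.29, -0.65, -0.61], [0.16, -0.53, -0.61]]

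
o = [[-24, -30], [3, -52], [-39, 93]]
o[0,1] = -30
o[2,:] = [-39, 93]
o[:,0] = [-24, 3, -39]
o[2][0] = -39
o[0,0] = -24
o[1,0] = 3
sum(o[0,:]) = -54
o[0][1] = -30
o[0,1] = -30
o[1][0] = 3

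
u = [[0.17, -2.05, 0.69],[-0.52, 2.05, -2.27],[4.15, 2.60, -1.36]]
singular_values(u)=[5.48, 3.06, 0.86]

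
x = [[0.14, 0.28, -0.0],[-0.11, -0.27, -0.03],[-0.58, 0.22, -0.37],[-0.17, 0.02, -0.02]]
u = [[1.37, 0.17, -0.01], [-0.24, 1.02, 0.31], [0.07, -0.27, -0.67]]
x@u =[[0.12, 0.31, 0.09], [-0.09, -0.29, -0.06], [-0.87, 0.23, 0.32], [-0.24, -0.0, 0.02]]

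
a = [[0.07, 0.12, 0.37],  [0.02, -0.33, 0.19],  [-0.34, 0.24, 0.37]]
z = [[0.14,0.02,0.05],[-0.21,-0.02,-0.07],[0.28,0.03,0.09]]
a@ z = [[0.09, 0.01, 0.03], [0.13, 0.01, 0.04], [0.01, -0.0, -0.00]]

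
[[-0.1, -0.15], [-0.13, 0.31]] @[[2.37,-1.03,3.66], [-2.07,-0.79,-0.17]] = [[0.07, 0.22, -0.34],[-0.95, -0.11, -0.53]]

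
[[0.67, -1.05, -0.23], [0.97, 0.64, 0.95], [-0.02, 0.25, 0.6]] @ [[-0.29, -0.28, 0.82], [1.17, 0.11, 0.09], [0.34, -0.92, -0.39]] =[[-1.50, -0.09, 0.54], [0.79, -1.08, 0.48], [0.5, -0.52, -0.23]]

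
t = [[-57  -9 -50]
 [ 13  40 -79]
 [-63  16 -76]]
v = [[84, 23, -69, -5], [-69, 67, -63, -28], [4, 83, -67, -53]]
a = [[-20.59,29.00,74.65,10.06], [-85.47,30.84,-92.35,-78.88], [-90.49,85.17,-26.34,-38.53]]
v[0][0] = 84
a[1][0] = -85.47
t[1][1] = 40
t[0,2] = -50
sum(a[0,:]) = 93.12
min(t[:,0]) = -63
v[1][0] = -69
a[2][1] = 85.17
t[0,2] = -50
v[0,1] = 23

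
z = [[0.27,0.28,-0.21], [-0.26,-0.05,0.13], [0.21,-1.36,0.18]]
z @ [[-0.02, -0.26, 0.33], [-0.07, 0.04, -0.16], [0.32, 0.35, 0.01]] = [[-0.09, -0.13, 0.04], [0.05, 0.11, -0.08], [0.15, -0.05, 0.29]]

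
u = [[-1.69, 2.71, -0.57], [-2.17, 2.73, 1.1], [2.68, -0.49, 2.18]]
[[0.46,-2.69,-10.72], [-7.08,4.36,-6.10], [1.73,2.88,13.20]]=u @ [[3.78, -2.16, 1.84], [1.8, -1.58, -2.11], [-3.45, 3.62, 3.32]]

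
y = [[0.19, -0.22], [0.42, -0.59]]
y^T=[[0.19, 0.42], [-0.22, -0.59]]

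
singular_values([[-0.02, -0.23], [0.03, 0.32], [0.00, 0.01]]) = [0.4, 0.0]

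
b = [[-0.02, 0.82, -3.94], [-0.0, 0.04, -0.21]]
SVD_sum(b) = [[-0.02, 0.82, -3.94],[-0.0, 0.04, -0.21]] + [[-0.0, 0.00, 0.0], [0.00, -0.0, -0.0]]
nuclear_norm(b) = 4.03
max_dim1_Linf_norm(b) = 3.94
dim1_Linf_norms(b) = [3.94, 0.21]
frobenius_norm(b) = 4.03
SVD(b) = [[-1.00, -0.05], [-0.05, 1.00]] @ diag([4.030147112773746, 0.003774837934915691]) @ [[0.0, -0.2, 0.98],[0.28, -0.94, -0.20]]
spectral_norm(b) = 4.03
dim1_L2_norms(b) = [4.02, 0.21]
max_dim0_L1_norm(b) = 4.15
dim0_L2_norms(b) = [0.02, 0.82, 3.95]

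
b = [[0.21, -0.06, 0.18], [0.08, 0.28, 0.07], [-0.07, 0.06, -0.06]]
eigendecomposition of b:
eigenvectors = [[0.65,0.86,-0.25], [0.00,-0.34,0.94], [-0.76,-0.38,0.22]]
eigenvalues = [-0.0, 0.16, 0.27]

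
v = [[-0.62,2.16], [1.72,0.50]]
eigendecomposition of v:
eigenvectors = [[-0.83,-0.64], [0.56,-0.77]]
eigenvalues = [-2.07, 1.95]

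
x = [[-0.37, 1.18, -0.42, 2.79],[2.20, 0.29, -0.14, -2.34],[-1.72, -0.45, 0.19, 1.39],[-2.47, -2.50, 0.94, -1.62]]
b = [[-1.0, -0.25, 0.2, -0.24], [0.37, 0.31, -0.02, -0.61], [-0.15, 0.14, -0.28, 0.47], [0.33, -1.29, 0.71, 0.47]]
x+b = [[-1.37, 0.93, -0.22, 2.55], [2.57, 0.60, -0.16, -2.95], [-1.87, -0.31, -0.09, 1.86], [-2.14, -3.79, 1.65, -1.15]]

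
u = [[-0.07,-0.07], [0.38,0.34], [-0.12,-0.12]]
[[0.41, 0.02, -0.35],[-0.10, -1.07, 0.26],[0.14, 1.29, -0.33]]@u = [[0.02,  0.02], [-0.43,  -0.39], [0.52,  0.47]]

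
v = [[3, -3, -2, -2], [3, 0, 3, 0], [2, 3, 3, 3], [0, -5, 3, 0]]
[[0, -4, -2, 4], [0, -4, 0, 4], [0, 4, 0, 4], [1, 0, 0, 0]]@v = [[-16, -26, -6, -6], [-12, -20, 0, 0], [12, -20, 24, 0], [3, -3, -2, -2]]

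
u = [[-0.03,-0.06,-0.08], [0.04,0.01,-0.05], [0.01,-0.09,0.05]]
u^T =[[-0.03, 0.04, 0.01], [-0.06, 0.01, -0.09], [-0.08, -0.05, 0.05]]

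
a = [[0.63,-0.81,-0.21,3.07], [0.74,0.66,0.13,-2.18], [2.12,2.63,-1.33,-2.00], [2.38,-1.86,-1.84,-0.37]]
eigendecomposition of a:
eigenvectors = [[-0.38, 0.73, -0.75, -0.33], [0.38, -0.28, -0.16, 0.48], [0.47, -0.09, -0.59, -0.76], [0.7, 0.62, -0.24, 0.28]]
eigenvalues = [-3.92, 3.56, 1.28, -1.34]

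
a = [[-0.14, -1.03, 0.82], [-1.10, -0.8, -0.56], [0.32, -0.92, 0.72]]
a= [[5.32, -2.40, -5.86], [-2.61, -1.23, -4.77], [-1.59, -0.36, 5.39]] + [[-5.46, 1.37, 6.68],[1.51, 0.43, 4.21],[1.91, -0.56, -4.67]]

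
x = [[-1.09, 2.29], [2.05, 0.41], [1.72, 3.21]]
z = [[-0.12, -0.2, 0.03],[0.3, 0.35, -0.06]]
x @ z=[[0.82, 1.02, -0.17],[-0.12, -0.27, 0.04],[0.76, 0.78, -0.14]]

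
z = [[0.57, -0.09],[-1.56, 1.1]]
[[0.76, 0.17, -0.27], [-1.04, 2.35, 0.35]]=z@[[1.53,0.82,-0.55], [1.22,3.3,-0.46]]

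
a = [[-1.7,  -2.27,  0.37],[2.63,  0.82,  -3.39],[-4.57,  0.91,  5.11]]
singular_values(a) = [8.2, 2.71, 0.66]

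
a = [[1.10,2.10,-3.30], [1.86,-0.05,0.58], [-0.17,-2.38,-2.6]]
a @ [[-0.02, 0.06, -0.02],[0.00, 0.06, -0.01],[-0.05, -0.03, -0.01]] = [[0.14,  0.29,  -0.01], [-0.07,  0.09,  -0.04], [0.13,  -0.08,  0.05]]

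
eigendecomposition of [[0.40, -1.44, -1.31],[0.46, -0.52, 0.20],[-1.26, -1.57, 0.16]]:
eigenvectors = [[(-0.69+0j), (0.62+0j), (0.62-0j)],[(-0.08+0j), -0.10-0.41j, (-0.1+0.41j)],[(0.71+0j), 0.66+0.00j, 0.66-0.00j]]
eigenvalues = [(1.57+0j), (-0.77+0.96j), (-0.77-0.96j)]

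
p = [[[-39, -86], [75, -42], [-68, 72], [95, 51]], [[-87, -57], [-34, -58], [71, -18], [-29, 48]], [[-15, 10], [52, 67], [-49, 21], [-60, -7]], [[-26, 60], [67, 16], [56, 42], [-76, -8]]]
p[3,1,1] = 16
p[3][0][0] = -26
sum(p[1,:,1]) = -85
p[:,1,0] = [75, -34, 52, 67]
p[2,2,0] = -49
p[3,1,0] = 67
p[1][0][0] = -87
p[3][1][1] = 16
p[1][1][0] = -34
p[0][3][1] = 51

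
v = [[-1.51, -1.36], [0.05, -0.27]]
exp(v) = [[0.21, -0.59], [0.02, 0.75]]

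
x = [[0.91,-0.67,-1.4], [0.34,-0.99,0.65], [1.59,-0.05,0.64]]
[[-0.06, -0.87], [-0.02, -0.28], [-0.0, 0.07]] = x @ [[-0.01, -0.08], [0.03, 0.48], [0.02, 0.34]]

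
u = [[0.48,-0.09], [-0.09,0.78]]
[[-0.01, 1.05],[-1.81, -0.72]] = u @ [[-0.46, 2.06],  [-2.37, -0.68]]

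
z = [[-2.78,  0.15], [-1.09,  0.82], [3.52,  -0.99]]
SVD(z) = [[-0.58, 0.64], [-0.26, -0.74], [0.77, 0.23]] @ diag([4.734524525339425, 0.7524476851977755]) @ [[0.97, -0.23], [-0.23, -0.97]]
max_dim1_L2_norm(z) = 3.66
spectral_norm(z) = 4.73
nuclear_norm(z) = 5.49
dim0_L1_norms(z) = [7.39, 1.96]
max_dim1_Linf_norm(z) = 3.52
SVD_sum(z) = [[-2.67, 0.62], [-1.21, 0.28], [3.56, -0.82]] + [[-0.11, -0.47],[0.12, 0.54],[-0.04, -0.17]]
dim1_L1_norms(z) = [2.93, 1.91, 4.51]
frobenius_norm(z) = 4.79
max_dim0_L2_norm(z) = 4.62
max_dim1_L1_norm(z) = 4.51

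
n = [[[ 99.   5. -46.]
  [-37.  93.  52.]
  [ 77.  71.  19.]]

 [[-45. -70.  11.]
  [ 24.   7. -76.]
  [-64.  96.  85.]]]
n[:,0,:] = [[99.0, 5.0, -46.0], [-45.0, -70.0, 11.0]]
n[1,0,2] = 11.0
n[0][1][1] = 93.0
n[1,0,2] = 11.0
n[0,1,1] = 93.0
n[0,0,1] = 5.0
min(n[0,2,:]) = 19.0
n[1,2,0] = -64.0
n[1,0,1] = -70.0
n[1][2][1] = 96.0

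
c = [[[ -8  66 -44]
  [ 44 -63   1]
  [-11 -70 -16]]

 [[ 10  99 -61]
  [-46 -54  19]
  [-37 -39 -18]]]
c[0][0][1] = 66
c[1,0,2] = -61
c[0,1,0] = 44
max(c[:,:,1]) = 99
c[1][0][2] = -61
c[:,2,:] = [[-11, -70, -16], [-37, -39, -18]]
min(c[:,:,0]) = -46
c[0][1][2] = 1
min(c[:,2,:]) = -70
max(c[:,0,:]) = 99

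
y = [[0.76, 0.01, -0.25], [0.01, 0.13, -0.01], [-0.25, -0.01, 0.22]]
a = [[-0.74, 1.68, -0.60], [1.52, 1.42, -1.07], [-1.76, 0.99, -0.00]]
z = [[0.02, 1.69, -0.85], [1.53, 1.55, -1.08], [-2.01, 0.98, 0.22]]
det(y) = 0.01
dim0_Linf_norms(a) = [1.76, 1.68, 1.07]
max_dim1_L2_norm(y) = 0.8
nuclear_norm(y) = 1.11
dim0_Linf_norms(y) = [0.76, 0.13, 0.25]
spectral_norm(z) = 2.94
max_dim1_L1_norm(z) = 4.16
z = y + a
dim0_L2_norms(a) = [2.44, 2.41, 1.23]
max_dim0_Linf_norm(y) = 0.76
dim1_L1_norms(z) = [2.56, 4.16, 3.21]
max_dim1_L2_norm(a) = 2.34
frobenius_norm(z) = 3.81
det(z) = -0.79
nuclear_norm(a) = 5.15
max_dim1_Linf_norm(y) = 0.76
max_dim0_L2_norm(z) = 2.53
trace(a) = 0.68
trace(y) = 1.11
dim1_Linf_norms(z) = [1.69, 1.55, 2.01]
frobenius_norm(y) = 0.88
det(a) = -0.02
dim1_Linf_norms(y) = [0.76, 0.13, 0.25]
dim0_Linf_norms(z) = [2.01, 1.69, 1.08]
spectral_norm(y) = 0.86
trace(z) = 1.79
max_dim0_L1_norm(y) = 1.02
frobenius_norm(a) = 3.64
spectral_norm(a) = 2.66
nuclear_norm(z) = 5.48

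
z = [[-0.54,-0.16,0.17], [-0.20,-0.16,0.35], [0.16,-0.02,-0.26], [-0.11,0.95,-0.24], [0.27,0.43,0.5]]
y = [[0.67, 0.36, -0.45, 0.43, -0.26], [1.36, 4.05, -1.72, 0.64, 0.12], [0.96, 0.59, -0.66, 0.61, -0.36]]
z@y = [[-0.42, -0.74, 0.41, -0.23, 0.06], [-0.02, -0.51, 0.13, 0.03, -0.09], [-0.17, -0.18, 0.13, -0.10, 0.05], [0.99, 3.67, -1.43, 0.41, 0.23], [1.25, 2.13, -1.19, 0.7, -0.2]]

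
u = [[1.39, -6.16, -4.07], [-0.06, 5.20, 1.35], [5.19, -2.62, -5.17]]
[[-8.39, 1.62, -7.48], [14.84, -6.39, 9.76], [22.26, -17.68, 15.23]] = u@[[4.72, -3.65, 4.61], [3.22, -1.39, 1.72], [-1.20, 0.46, 0.81]]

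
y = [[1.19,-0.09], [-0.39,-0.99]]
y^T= [[1.19,-0.39], [-0.09,-0.99]]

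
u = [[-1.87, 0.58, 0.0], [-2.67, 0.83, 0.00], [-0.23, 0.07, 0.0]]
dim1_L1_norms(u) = [2.45, 3.5, 0.3]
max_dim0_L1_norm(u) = 4.77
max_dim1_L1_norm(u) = 3.5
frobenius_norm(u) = 3.42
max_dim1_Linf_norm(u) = 2.67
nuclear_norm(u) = 3.42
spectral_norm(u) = 3.42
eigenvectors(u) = [[0.0, 0.28, 0.57], [0.0, 0.90, 0.82], [1.0, -0.33, 0.07]]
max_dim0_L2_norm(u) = 3.27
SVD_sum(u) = [[-1.87,0.58,0.0], [-2.67,0.83,0.00], [-0.23,0.07,0.0]] + [[-0.00, -0.0, 0.0], [0.0, 0.00, 0.0], [-0.0, -0.00, 0.00]] + [[0.00,0.00,-0.0], [0.00,0.00,0.00], [0.0,0.00,0.00]]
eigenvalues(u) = [0.0, 0.0, -1.04]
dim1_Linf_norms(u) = [1.87, 2.67, 0.23]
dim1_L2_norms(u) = [1.96, 2.8, 0.24]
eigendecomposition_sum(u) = [[0.00, 0.00, 0.0], [0.00, 0.0, 0.0], [-0.0, 0.00, 0.0]] + [[-0.0, 0.0, 0.00], [-0.01, 0.01, 0.00], [0.0, -0.00, 0.0]] + [[-1.87,  0.58,  -0.00], [-2.66,  0.82,  -0.00], [-0.23,  0.07,  -0.00]]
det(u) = 0.00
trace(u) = -1.04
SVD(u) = [[-0.57, 0.46, -0.68], [-0.82, -0.39, 0.43], [-0.07, 0.8, 0.60]] @ diag([3.42182656683863, 0.001716530615302804, 0.0]) @ [[0.95,-0.3,0.0], [-0.30,-0.95,-0.00], [0.00,0.0,1.0]]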